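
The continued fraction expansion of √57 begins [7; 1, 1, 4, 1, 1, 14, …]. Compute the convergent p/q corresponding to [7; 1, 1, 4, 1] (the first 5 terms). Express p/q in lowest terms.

Compute successive convergents:
a_0 = 7: 7/1
a_1 = 1: 8/1
a_2 = 1: 15/2
a_3 = 4: 68/9
a_4 = 1: 83/11

83/11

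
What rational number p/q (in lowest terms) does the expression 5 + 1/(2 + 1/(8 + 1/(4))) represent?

383/70

a_0 = 5: 5/1
a_1 = 2: 11/2
a_2 = 8: 93/17
a_3 = 4: 383/70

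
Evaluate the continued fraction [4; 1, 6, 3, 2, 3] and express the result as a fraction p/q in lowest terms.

851/175

Work from the innermost term outward:
Start with 3.
2 + 1/(3/1) = 2 + 1/3 = 7/3
3 + 1/(7/3) = 3 + 3/7 = 24/7
6 + 1/(24/7) = 6 + 7/24 = 151/24
1 + 1/(151/24) = 1 + 24/151 = 175/151
4 + 1/(175/151) = 4 + 151/175 = 851/175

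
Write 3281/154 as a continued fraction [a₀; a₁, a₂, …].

[21; 3, 3, 1, 1, 1, 1, 2]

Repeatedly divide and take the remainder:
⌊3281/154⌋ = 21, remainder 47
⌊154/47⌋ = 3, remainder 13
⌊47/13⌋ = 3, remainder 8
⌊13/8⌋ = 1, remainder 5
⌊8/5⌋ = 1, remainder 3
⌊5/3⌋ = 1, remainder 2
⌊3/2⌋ = 1, remainder 1
⌊2/1⌋ = 2, remainder 0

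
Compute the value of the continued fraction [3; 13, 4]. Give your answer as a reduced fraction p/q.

Compute successive convergents:
a_0 = 3: 3/1
a_1 = 13: 40/13
a_2 = 4: 163/53

163/53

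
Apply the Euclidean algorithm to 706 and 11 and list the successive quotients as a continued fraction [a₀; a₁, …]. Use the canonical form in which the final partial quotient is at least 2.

[64; 5, 2]

Apply division with remainder until the remainder is 0:
706 = 64·11 + 2, so a_0 = 64
11 = 5·2 + 1, so a_1 = 5
2 = 2·1 + 0, so a_2 = 2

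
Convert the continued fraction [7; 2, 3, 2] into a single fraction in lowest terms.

Start with 2.
3 + 1/(2/1) = 3 + 1/2 = 7/2
2 + 1/(7/2) = 2 + 2/7 = 16/7
7 + 1/(16/7) = 7 + 7/16 = 119/16

119/16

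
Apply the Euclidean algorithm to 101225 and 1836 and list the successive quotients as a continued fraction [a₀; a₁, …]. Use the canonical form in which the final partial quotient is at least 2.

[55; 7, 2, 40, 3]

Apply division with remainder until the remainder is 0:
101225 = 55·1836 + 245, so a_0 = 55
1836 = 7·245 + 121, so a_1 = 7
245 = 2·121 + 3, so a_2 = 2
121 = 40·3 + 1, so a_3 = 40
3 = 3·1 + 0, so a_4 = 3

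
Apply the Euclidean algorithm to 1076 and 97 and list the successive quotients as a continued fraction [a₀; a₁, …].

1076 = 11·97 + 9, so a_0 = 11
97 = 10·9 + 7, so a_1 = 10
9 = 1·7 + 2, so a_2 = 1
7 = 3·2 + 1, so a_3 = 3
2 = 2·1 + 0, so a_4 = 2

[11; 10, 1, 3, 2]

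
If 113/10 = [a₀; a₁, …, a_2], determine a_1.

Repeatedly divide and take the remainder:
⌊113/10⌋ = 11, remainder 3
⌊10/3⌋ = 3, remainder 1

3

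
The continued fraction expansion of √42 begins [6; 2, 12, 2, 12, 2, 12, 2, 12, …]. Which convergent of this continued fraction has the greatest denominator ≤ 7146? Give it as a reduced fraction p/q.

8749/1350

a_0 = 6: 6/1  (≤ bound)
a_1 = 2: 13/2  (≤ bound)
a_2 = 12: 162/25  (≤ bound)
a_3 = 2: 337/52  (≤ bound)
a_4 = 12: 4206/649  (≤ bound)
a_5 = 2: 8749/1350  (≤ bound)
a_6 = 12: 109194/16849  (> 7146, stop)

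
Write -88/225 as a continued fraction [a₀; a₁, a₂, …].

-88 = -1·225 + 137, so a_0 = -1
225 = 1·137 + 88, so a_1 = 1
137 = 1·88 + 49, so a_2 = 1
88 = 1·49 + 39, so a_3 = 1
49 = 1·39 + 10, so a_4 = 1
39 = 3·10 + 9, so a_5 = 3
10 = 1·9 + 1, so a_6 = 1
9 = 9·1 + 0, so a_7 = 9

[-1; 1, 1, 1, 1, 3, 1, 9]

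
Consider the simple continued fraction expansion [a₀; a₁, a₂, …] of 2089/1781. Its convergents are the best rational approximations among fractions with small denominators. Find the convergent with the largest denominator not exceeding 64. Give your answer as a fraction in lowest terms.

61/52

List convergents until the denominator exceeds the bound:
a_0 = 1: 1/1  (≤ bound)
a_1 = 5: 6/5  (≤ bound)
a_2 = 1: 7/6  (≤ bound)
a_3 = 3: 27/23  (≤ bound)
a_4 = 1: 34/29  (≤ bound)
a_5 = 1: 61/52  (≤ bound)
a_6 = 2: 156/133  (> 64, stop)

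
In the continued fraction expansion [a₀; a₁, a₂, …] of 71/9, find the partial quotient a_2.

Repeatedly divide and take the remainder:
71 = 7·9 + 8, so a_0 = 7
9 = 1·8 + 1, so a_1 = 1
8 = 8·1 + 0, so a_2 = 8

8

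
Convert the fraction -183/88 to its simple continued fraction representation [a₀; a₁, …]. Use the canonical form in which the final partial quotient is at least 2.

Run the Euclidean algorithm, recording each quotient:
-183 = -3·88 + 81, so a_0 = -3
88 = 1·81 + 7, so a_1 = 1
81 = 11·7 + 4, so a_2 = 11
7 = 1·4 + 3, so a_3 = 1
4 = 1·3 + 1, so a_4 = 1
3 = 3·1 + 0, so a_5 = 3

[-3; 1, 11, 1, 1, 3]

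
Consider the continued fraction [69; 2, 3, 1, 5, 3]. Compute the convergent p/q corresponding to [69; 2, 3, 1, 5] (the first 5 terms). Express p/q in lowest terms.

Use the convergent recurrence hₖ = aₖ·hₖ₋₁ + hₖ₋₂ (and likewise for the denominators kₖ):
a_0 = 69: 69/1
a_1 = 2: 139/2
a_2 = 3: 486/7
a_3 = 1: 625/9
a_4 = 5: 3611/52

3611/52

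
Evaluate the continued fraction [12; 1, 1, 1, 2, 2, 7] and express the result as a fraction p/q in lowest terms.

Start with 7.
2 + 1/(7/1) = 2 + 1/7 = 15/7
2 + 1/(15/7) = 2 + 7/15 = 37/15
1 + 1/(37/15) = 1 + 15/37 = 52/37
1 + 1/(52/37) = 1 + 37/52 = 89/52
1 + 1/(89/52) = 1 + 52/89 = 141/89
12 + 1/(141/89) = 12 + 89/141 = 1781/141

1781/141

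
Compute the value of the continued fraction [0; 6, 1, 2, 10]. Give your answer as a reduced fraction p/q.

Collapse the nested fraction from the inside out:
Start with 10.
2 + 1/(10/1) = 2 + 1/10 = 21/10
1 + 1/(21/10) = 1 + 10/21 = 31/21
6 + 1/(31/21) = 6 + 21/31 = 207/31
0 + 1/(207/31) = 0 + 31/207 = 31/207

31/207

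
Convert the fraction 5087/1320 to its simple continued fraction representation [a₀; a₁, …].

[3; 1, 5, 1, 5, 4, 2, 3]

5087 ÷ 1320 → quotient 3, remainder 1127
1320 ÷ 1127 → quotient 1, remainder 193
1127 ÷ 193 → quotient 5, remainder 162
193 ÷ 162 → quotient 1, remainder 31
162 ÷ 31 → quotient 5, remainder 7
31 ÷ 7 → quotient 4, remainder 3
7 ÷ 3 → quotient 2, remainder 1
3 ÷ 1 → quotient 3, remainder 0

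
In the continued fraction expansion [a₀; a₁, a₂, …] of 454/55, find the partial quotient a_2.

1

454 ÷ 55 → quotient 8, remainder 14
55 ÷ 14 → quotient 3, remainder 13
14 ÷ 13 → quotient 1, remainder 1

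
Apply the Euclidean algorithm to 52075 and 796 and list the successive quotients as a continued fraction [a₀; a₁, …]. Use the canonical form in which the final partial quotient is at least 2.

52075 = 65·796 + 335, so a_0 = 65
796 = 2·335 + 126, so a_1 = 2
335 = 2·126 + 83, so a_2 = 2
126 = 1·83 + 43, so a_3 = 1
83 = 1·43 + 40, so a_4 = 1
43 = 1·40 + 3, so a_5 = 1
40 = 13·3 + 1, so a_6 = 13
3 = 3·1 + 0, so a_7 = 3

[65; 2, 2, 1, 1, 1, 13, 3]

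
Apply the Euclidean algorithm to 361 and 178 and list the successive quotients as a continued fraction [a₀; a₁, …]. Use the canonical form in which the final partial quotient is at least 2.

[2; 35, 1, 1, 2]

361 ÷ 178 → quotient 2, remainder 5
178 ÷ 5 → quotient 35, remainder 3
5 ÷ 3 → quotient 1, remainder 2
3 ÷ 2 → quotient 1, remainder 1
2 ÷ 1 → quotient 2, remainder 0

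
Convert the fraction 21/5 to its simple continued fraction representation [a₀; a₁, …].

21 ÷ 5 → quotient 4, remainder 1
5 ÷ 1 → quotient 5, remainder 0

[4; 5]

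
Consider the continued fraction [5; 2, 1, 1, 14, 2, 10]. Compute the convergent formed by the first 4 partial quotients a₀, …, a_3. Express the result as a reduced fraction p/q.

Start with 1.
1 + 1/(1/1) = 1 + 1/1 = 2/1
2 + 1/(2/1) = 2 + 1/2 = 5/2
5 + 1/(5/2) = 5 + 2/5 = 27/5

27/5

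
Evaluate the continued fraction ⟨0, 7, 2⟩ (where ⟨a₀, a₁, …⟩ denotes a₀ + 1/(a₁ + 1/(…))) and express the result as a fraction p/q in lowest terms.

Start with 2.
7 + 1/(2/1) = 7 + 1/2 = 15/2
0 + 1/(15/2) = 0 + 2/15 = 2/15

2/15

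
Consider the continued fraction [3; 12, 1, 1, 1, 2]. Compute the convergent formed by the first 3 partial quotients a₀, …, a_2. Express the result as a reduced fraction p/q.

Starting at the tail and folding back:
Start with 1.
12 + 1/(1/1) = 12 + 1/1 = 13/1
3 + 1/(13/1) = 3 + 1/13 = 40/13

40/13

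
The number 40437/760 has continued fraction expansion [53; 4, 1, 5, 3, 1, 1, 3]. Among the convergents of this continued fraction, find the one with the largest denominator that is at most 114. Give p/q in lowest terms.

4895/92

List convergents until the denominator exceeds the bound:
a_0 = 53: 53/1  (≤ bound)
a_1 = 4: 213/4  (≤ bound)
a_2 = 1: 266/5  (≤ bound)
a_3 = 5: 1543/29  (≤ bound)
a_4 = 3: 4895/92  (≤ bound)
a_5 = 1: 6438/121  (> 114, stop)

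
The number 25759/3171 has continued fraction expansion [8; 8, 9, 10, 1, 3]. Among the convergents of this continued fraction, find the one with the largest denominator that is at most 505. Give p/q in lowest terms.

a_0 = 8: 8/1  (≤ bound)
a_1 = 8: 65/8  (≤ bound)
a_2 = 9: 593/73  (≤ bound)
a_3 = 10: 5995/738  (> 505, stop)

593/73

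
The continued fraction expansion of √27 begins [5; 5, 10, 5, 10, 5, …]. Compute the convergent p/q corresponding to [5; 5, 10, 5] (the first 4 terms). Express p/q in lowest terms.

1351/260

Start with 5.
10 + 1/(5/1) = 10 + 1/5 = 51/5
5 + 1/(51/5) = 5 + 5/51 = 260/51
5 + 1/(260/51) = 5 + 51/260 = 1351/260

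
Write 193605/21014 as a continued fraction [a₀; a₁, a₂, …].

Run the Euclidean algorithm, recording each quotient:
193605 = 9·21014 + 4479, so a_0 = 9
21014 = 4·4479 + 3098, so a_1 = 4
4479 = 1·3098 + 1381, so a_2 = 1
3098 = 2·1381 + 336, so a_3 = 2
1381 = 4·336 + 37, so a_4 = 4
336 = 9·37 + 3, so a_5 = 9
37 = 12·3 + 1, so a_6 = 12
3 = 3·1 + 0, so a_7 = 3

[9; 4, 1, 2, 4, 9, 12, 3]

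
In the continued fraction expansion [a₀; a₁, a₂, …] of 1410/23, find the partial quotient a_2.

3

Apply division with remainder until the remainder is 0:
1410 = 61·23 + 7, so a_0 = 61
23 = 3·7 + 2, so a_1 = 3
7 = 3·2 + 1, so a_2 = 3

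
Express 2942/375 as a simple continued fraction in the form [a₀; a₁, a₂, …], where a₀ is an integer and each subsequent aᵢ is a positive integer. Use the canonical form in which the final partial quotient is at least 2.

⌊2942/375⌋ = 7, remainder 317
⌊375/317⌋ = 1, remainder 58
⌊317/58⌋ = 5, remainder 27
⌊58/27⌋ = 2, remainder 4
⌊27/4⌋ = 6, remainder 3
⌊4/3⌋ = 1, remainder 1
⌊3/1⌋ = 3, remainder 0

[7; 1, 5, 2, 6, 1, 3]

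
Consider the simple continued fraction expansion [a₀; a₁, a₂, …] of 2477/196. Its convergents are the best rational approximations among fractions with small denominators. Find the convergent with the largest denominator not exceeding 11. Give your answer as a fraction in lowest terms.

139/11

List convergents until the denominator exceeds the bound:
a_0 = 12: 12/1  (≤ bound)
a_1 = 1: 13/1  (≤ bound)
a_2 = 1: 25/2  (≤ bound)
a_3 = 1: 38/3  (≤ bound)
a_4 = 3: 139/11  (≤ bound)
a_5 = 5: 733/58  (> 11, stop)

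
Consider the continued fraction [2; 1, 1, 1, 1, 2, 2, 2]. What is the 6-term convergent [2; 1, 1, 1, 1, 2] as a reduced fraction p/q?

34/13

Work from the innermost term outward:
Start with 2.
1 + 1/(2/1) = 1 + 1/2 = 3/2
1 + 1/(3/2) = 1 + 2/3 = 5/3
1 + 1/(5/3) = 1 + 3/5 = 8/5
1 + 1/(8/5) = 1 + 5/8 = 13/8
2 + 1/(13/8) = 2 + 8/13 = 34/13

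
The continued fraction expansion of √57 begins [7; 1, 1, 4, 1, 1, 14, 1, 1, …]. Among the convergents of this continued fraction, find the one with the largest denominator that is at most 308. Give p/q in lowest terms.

List convergents until the denominator exceeds the bound:
a_0 = 7: 7/1  (≤ bound)
a_1 = 1: 8/1  (≤ bound)
a_2 = 1: 15/2  (≤ bound)
a_3 = 4: 68/9  (≤ bound)
a_4 = 1: 83/11  (≤ bound)
a_5 = 1: 151/20  (≤ bound)
a_6 = 14: 2197/291  (≤ bound)
a_7 = 1: 2348/311  (> 308, stop)

2197/291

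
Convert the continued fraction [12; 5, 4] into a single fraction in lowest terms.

256/21

Start with 4.
5 + 1/(4/1) = 5 + 1/4 = 21/4
12 + 1/(21/4) = 12 + 4/21 = 256/21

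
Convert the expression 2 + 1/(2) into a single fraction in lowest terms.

5/2

Start with 2.
2 + 1/(2/1) = 2 + 1/2 = 5/2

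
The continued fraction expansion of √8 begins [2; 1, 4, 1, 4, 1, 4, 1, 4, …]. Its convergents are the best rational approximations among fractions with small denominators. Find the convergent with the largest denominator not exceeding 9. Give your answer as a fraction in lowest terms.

List convergents until the denominator exceeds the bound:
a_0 = 2: 2/1  (≤ bound)
a_1 = 1: 3/1  (≤ bound)
a_2 = 4: 14/5  (≤ bound)
a_3 = 1: 17/6  (≤ bound)
a_4 = 4: 82/29  (> 9, stop)

17/6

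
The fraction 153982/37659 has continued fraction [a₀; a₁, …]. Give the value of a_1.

⌊153982/37659⌋ = 4, remainder 3346
⌊37659/3346⌋ = 11, remainder 853

11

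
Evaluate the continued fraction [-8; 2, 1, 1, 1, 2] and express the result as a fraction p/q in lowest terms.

a_0 = -8: -8/1
a_1 = 2: -15/2
a_2 = 1: -23/3
a_3 = 1: -38/5
a_4 = 1: -61/8
a_5 = 2: -160/21

-160/21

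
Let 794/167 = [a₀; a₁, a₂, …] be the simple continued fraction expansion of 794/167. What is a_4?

1

Repeatedly divide and take the remainder:
⌊794/167⌋ = 4, remainder 126
⌊167/126⌋ = 1, remainder 41
⌊126/41⌋ = 3, remainder 3
⌊41/3⌋ = 13, remainder 2
⌊3/2⌋ = 1, remainder 1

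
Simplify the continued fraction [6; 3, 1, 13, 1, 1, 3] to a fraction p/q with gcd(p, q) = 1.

2508/401

Build up convergents one term at a time:
a_0 = 6: 6/1
a_1 = 3: 19/3
a_2 = 1: 25/4
a_3 = 13: 344/55
a_4 = 1: 369/59
a_5 = 1: 713/114
a_6 = 3: 2508/401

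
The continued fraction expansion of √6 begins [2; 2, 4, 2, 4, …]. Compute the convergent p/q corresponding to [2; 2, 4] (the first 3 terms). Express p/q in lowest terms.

22/9

a_0 = 2: 2/1
a_1 = 2: 5/2
a_2 = 4: 22/9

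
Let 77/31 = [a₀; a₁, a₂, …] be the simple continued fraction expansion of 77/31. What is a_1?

Apply division with remainder until the remainder is 0:
77 = 2·31 + 15, so a_0 = 2
31 = 2·15 + 1, so a_1 = 2

2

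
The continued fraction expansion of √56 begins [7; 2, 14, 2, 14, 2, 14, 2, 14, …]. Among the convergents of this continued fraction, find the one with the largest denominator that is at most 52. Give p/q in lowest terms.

217/29

a_0 = 7: 7/1  (≤ bound)
a_1 = 2: 15/2  (≤ bound)
a_2 = 14: 217/29  (≤ bound)
a_3 = 2: 449/60  (> 52, stop)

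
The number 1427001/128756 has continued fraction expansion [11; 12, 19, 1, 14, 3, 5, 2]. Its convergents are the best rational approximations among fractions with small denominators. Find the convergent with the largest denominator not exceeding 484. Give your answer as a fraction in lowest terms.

2671/241

a_0 = 11: 11/1  (≤ bound)
a_1 = 12: 133/12  (≤ bound)
a_2 = 19: 2538/229  (≤ bound)
a_3 = 1: 2671/241  (≤ bound)
a_4 = 14: 39932/3603  (> 484, stop)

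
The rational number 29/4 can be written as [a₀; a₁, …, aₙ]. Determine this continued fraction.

[7; 4]

Run the Euclidean algorithm, recording each quotient:
⌊29/4⌋ = 7, remainder 1
⌊4/1⌋ = 4, remainder 0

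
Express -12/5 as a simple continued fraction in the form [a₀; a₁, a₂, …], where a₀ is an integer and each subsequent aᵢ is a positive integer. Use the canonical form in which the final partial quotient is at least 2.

Repeatedly divide and take the remainder:
-12 ÷ 5 → quotient -3, remainder 3
5 ÷ 3 → quotient 1, remainder 2
3 ÷ 2 → quotient 1, remainder 1
2 ÷ 1 → quotient 2, remainder 0

[-3; 1, 1, 2]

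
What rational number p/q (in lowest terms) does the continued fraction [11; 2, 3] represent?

80/7

Start with 3.
2 + 1/(3/1) = 2 + 1/3 = 7/3
11 + 1/(7/3) = 11 + 3/7 = 80/7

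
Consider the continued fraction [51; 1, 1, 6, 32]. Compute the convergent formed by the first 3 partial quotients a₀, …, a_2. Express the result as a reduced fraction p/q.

103/2

Build up convergents one term at a time:
a_0 = 51: 51/1
a_1 = 1: 52/1
a_2 = 1: 103/2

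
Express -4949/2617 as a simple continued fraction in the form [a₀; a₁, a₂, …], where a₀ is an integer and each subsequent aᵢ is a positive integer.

[-2; 9, 5, 2, 12, 2]

⌊-4949/2617⌋ = -2, remainder 285
⌊2617/285⌋ = 9, remainder 52
⌊285/52⌋ = 5, remainder 25
⌊52/25⌋ = 2, remainder 2
⌊25/2⌋ = 12, remainder 1
⌊2/1⌋ = 2, remainder 0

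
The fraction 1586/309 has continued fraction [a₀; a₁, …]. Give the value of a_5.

3

Apply division with remainder until the remainder is 0:
1586 ÷ 309 → quotient 5, remainder 41
309 ÷ 41 → quotient 7, remainder 22
41 ÷ 22 → quotient 1, remainder 19
22 ÷ 19 → quotient 1, remainder 3
19 ÷ 3 → quotient 6, remainder 1
3 ÷ 1 → quotient 3, remainder 0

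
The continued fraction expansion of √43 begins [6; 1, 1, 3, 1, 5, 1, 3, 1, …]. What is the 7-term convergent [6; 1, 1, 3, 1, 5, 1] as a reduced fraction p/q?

Start with 1.
5 + 1/(1/1) = 5 + 1/1 = 6/1
1 + 1/(6/1) = 1 + 1/6 = 7/6
3 + 1/(7/6) = 3 + 6/7 = 27/7
1 + 1/(27/7) = 1 + 7/27 = 34/27
1 + 1/(34/27) = 1 + 27/34 = 61/34
6 + 1/(61/34) = 6 + 34/61 = 400/61

400/61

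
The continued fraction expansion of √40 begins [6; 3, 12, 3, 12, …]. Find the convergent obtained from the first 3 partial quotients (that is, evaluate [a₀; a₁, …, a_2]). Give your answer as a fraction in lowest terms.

234/37

Start with 12.
3 + 1/(12/1) = 3 + 1/12 = 37/12
6 + 1/(37/12) = 6 + 12/37 = 234/37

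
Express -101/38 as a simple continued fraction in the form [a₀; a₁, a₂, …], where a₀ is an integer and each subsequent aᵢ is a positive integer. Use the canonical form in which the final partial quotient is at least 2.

⌊-101/38⌋ = -3, remainder 13
⌊38/13⌋ = 2, remainder 12
⌊13/12⌋ = 1, remainder 1
⌊12/1⌋ = 12, remainder 0

[-3; 2, 1, 12]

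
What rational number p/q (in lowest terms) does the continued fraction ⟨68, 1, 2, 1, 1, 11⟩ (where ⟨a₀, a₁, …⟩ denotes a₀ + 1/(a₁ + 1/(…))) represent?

Compute successive convergents:
a_0 = 68: 68/1
a_1 = 1: 69/1
a_2 = 2: 206/3
a_3 = 1: 275/4
a_4 = 1: 481/7
a_5 = 11: 5566/81

5566/81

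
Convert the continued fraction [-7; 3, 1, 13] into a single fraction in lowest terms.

Start with 13.
1 + 1/(13/1) = 1 + 1/13 = 14/13
3 + 1/(14/13) = 3 + 13/14 = 55/14
-7 + 1/(55/14) = -7 + 14/55 = -371/55

-371/55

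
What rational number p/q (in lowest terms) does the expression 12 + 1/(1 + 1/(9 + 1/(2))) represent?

Compute successive convergents:
a_0 = 12: 12/1
a_1 = 1: 13/1
a_2 = 9: 129/10
a_3 = 2: 271/21

271/21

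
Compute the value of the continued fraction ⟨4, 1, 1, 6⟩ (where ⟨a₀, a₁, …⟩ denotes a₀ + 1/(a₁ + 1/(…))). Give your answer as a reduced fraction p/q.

59/13

Use the convergent recurrence hₖ = aₖ·hₖ₋₁ + hₖ₋₂ (and likewise for the denominators kₖ):
a_0 = 4: 4/1
a_1 = 1: 5/1
a_2 = 1: 9/2
a_3 = 6: 59/13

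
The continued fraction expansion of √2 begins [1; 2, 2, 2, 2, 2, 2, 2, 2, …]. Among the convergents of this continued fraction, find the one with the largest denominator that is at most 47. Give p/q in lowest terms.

41/29

List convergents until the denominator exceeds the bound:
a_0 = 1: 1/1  (≤ bound)
a_1 = 2: 3/2  (≤ bound)
a_2 = 2: 7/5  (≤ bound)
a_3 = 2: 17/12  (≤ bound)
a_4 = 2: 41/29  (≤ bound)
a_5 = 2: 99/70  (> 47, stop)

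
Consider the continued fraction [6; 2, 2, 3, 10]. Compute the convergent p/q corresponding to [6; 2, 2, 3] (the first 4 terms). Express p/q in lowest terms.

a_0 = 6: 6/1
a_1 = 2: 13/2
a_2 = 2: 32/5
a_3 = 3: 109/17

109/17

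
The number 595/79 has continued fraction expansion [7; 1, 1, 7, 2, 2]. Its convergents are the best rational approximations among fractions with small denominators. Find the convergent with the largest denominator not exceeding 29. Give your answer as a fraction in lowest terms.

a_0 = 7: 7/1  (≤ bound)
a_1 = 1: 8/1  (≤ bound)
a_2 = 1: 15/2  (≤ bound)
a_3 = 7: 113/15  (≤ bound)
a_4 = 2: 241/32  (> 29, stop)

113/15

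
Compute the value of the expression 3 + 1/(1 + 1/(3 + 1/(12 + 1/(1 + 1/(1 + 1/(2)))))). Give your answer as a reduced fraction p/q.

Start with 2.
1 + 1/(2/1) = 1 + 1/2 = 3/2
1 + 1/(3/2) = 1 + 2/3 = 5/3
12 + 1/(5/3) = 12 + 3/5 = 63/5
3 + 1/(63/5) = 3 + 5/63 = 194/63
1 + 1/(194/63) = 1 + 63/194 = 257/194
3 + 1/(257/194) = 3 + 194/257 = 965/257

965/257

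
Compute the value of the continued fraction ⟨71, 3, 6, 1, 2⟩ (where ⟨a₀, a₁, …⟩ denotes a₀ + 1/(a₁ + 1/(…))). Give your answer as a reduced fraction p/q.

Work from the innermost term outward:
Start with 2.
1 + 1/(2/1) = 1 + 1/2 = 3/2
6 + 1/(3/2) = 6 + 2/3 = 20/3
3 + 1/(20/3) = 3 + 3/20 = 63/20
71 + 1/(63/20) = 71 + 20/63 = 4493/63

4493/63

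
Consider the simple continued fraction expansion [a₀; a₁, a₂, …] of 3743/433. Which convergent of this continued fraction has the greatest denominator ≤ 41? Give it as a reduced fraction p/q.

a_0 = 8: 8/1  (≤ bound)
a_1 = 1: 9/1  (≤ bound)
a_2 = 1: 17/2  (≤ bound)
a_3 = 1: 26/3  (≤ bound)
a_4 = 4: 121/14  (≤ bound)
a_5 = 3: 389/45  (> 41, stop)

121/14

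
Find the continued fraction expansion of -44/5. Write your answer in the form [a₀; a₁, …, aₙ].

Apply division with remainder until the remainder is 0:
-44 = -9·5 + 1, so a_0 = -9
5 = 5·1 + 0, so a_1 = 5

[-9; 5]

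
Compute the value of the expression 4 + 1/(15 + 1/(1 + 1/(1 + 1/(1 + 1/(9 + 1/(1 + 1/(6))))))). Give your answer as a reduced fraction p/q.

14061/3460

a_0 = 4: 4/1
a_1 = 15: 61/15
a_2 = 1: 65/16
a_3 = 1: 126/31
a_4 = 1: 191/47
a_5 = 9: 1845/454
a_6 = 1: 2036/501
a_7 = 6: 14061/3460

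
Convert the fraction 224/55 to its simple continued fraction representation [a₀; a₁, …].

Apply division with remainder until the remainder is 0:
224 = 4·55 + 4, so a_0 = 4
55 = 13·4 + 3, so a_1 = 13
4 = 1·3 + 1, so a_2 = 1
3 = 3·1 + 0, so a_3 = 3

[4; 13, 1, 3]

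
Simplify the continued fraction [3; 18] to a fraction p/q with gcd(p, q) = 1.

55/18

Start with 18.
3 + 1/(18/1) = 3 + 1/18 = 55/18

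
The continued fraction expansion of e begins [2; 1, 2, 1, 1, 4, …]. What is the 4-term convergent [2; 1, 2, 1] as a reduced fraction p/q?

11/4

Compute successive convergents:
a_0 = 2: 2/1
a_1 = 1: 3/1
a_2 = 2: 8/3
a_3 = 1: 11/4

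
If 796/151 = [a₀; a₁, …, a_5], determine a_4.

6

⌊796/151⌋ = 5, remainder 41
⌊151/41⌋ = 3, remainder 28
⌊41/28⌋ = 1, remainder 13
⌊28/13⌋ = 2, remainder 2
⌊13/2⌋ = 6, remainder 1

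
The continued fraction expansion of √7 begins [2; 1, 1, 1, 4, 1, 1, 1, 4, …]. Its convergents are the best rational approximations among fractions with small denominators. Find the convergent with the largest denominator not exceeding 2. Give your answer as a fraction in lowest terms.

5/2

a_0 = 2: 2/1  (≤ bound)
a_1 = 1: 3/1  (≤ bound)
a_2 = 1: 5/2  (≤ bound)
a_3 = 1: 8/3  (> 2, stop)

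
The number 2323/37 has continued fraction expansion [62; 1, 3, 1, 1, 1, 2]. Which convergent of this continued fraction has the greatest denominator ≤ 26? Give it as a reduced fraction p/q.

879/14

List convergents until the denominator exceeds the bound:
a_0 = 62: 62/1  (≤ bound)
a_1 = 1: 63/1  (≤ bound)
a_2 = 3: 251/4  (≤ bound)
a_3 = 1: 314/5  (≤ bound)
a_4 = 1: 565/9  (≤ bound)
a_5 = 1: 879/14  (≤ bound)
a_6 = 2: 2323/37  (> 26, stop)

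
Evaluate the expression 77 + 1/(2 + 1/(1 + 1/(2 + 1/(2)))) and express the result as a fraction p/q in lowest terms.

1470/19

Work from the innermost term outward:
Start with 2.
2 + 1/(2/1) = 2 + 1/2 = 5/2
1 + 1/(5/2) = 1 + 2/5 = 7/5
2 + 1/(7/5) = 2 + 5/7 = 19/7
77 + 1/(19/7) = 77 + 7/19 = 1470/19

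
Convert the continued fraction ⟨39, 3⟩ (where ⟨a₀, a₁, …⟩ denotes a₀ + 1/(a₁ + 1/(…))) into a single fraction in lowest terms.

118/3

a_0 = 39: 39/1
a_1 = 3: 118/3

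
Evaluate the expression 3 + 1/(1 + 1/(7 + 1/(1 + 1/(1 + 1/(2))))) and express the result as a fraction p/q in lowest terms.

Build up convergents one term at a time:
a_0 = 3: 3/1
a_1 = 1: 4/1
a_2 = 7: 31/8
a_3 = 1: 35/9
a_4 = 1: 66/17
a_5 = 2: 167/43

167/43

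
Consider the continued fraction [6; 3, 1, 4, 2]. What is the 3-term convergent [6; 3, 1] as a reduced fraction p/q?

Collapse the nested fraction from the inside out:
Start with 1.
3 + 1/(1/1) = 3 + 1/1 = 4/1
6 + 1/(4/1) = 6 + 1/4 = 25/4

25/4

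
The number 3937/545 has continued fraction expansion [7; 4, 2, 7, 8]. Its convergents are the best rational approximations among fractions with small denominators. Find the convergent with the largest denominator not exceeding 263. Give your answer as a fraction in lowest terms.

List convergents until the denominator exceeds the bound:
a_0 = 7: 7/1  (≤ bound)
a_1 = 4: 29/4  (≤ bound)
a_2 = 2: 65/9  (≤ bound)
a_3 = 7: 484/67  (≤ bound)
a_4 = 8: 3937/545  (> 263, stop)

484/67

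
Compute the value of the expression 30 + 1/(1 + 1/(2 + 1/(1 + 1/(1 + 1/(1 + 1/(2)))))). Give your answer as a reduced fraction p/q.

a_0 = 30: 30/1
a_1 = 1: 31/1
a_2 = 2: 92/3
a_3 = 1: 123/4
a_4 = 1: 215/7
a_5 = 1: 338/11
a_6 = 2: 891/29

891/29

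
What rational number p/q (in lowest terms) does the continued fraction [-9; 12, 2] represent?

Start with 2.
12 + 1/(2/1) = 12 + 1/2 = 25/2
-9 + 1/(25/2) = -9 + 2/25 = -223/25

-223/25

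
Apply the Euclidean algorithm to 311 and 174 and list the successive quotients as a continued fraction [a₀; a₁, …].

⌊311/174⌋ = 1, remainder 137
⌊174/137⌋ = 1, remainder 37
⌊137/37⌋ = 3, remainder 26
⌊37/26⌋ = 1, remainder 11
⌊26/11⌋ = 2, remainder 4
⌊11/4⌋ = 2, remainder 3
⌊4/3⌋ = 1, remainder 1
⌊3/1⌋ = 3, remainder 0

[1; 1, 3, 1, 2, 2, 1, 3]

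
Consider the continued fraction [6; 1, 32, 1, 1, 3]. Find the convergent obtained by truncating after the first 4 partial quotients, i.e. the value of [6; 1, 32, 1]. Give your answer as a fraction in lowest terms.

237/34

Start with 1.
32 + 1/(1/1) = 32 + 1/1 = 33/1
1 + 1/(33/1) = 1 + 1/33 = 34/33
6 + 1/(34/33) = 6 + 33/34 = 237/34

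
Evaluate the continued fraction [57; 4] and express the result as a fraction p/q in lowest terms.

Start with 4.
57 + 1/(4/1) = 57 + 1/4 = 229/4

229/4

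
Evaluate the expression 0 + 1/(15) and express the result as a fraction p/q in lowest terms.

Start with 15.
0 + 1/(15/1) = 0 + 1/15 = 1/15

1/15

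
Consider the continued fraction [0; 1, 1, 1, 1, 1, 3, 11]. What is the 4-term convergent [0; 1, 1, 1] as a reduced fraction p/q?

2/3

Start with 1.
1 + 1/(1/1) = 1 + 1/1 = 2/1
1 + 1/(2/1) = 1 + 1/2 = 3/2
0 + 1/(3/2) = 0 + 2/3 = 2/3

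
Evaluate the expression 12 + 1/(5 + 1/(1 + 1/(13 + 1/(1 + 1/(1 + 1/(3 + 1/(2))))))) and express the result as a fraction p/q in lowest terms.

Start with 2.
3 + 1/(2/1) = 3 + 1/2 = 7/2
1 + 1/(7/2) = 1 + 2/7 = 9/7
1 + 1/(9/7) = 1 + 7/9 = 16/9
13 + 1/(16/9) = 13 + 9/16 = 217/16
1 + 1/(217/16) = 1 + 16/217 = 233/217
5 + 1/(233/217) = 5 + 217/233 = 1382/233
12 + 1/(1382/233) = 12 + 233/1382 = 16817/1382

16817/1382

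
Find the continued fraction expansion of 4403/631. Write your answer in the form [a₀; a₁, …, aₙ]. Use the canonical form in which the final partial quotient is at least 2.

Repeatedly divide and take the remainder:
4403 ÷ 631 → quotient 6, remainder 617
631 ÷ 617 → quotient 1, remainder 14
617 ÷ 14 → quotient 44, remainder 1
14 ÷ 1 → quotient 14, remainder 0

[6; 1, 44, 14]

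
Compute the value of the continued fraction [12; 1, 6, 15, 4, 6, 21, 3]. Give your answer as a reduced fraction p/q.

2231986/173581

a_0 = 12: 12/1
a_1 = 1: 13/1
a_2 = 6: 90/7
a_3 = 15: 1363/106
a_4 = 4: 5542/431
a_5 = 6: 34615/2692
a_6 = 21: 732457/56963
a_7 = 3: 2231986/173581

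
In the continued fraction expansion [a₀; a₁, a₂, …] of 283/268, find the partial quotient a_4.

2

Run the Euclidean algorithm, recording each quotient:
283 ÷ 268 → quotient 1, remainder 15
268 ÷ 15 → quotient 17, remainder 13
15 ÷ 13 → quotient 1, remainder 2
13 ÷ 2 → quotient 6, remainder 1
2 ÷ 1 → quotient 2, remainder 0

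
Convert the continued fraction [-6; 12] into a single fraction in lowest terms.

a_0 = -6: -6/1
a_1 = 12: -71/12

-71/12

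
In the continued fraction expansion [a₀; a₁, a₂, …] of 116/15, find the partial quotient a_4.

116 = 7·15 + 11, so a_0 = 7
15 = 1·11 + 4, so a_1 = 1
11 = 2·4 + 3, so a_2 = 2
4 = 1·3 + 1, so a_3 = 1
3 = 3·1 + 0, so a_4 = 3

3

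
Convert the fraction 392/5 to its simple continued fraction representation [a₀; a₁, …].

[78; 2, 2]

392 ÷ 5 → quotient 78, remainder 2
5 ÷ 2 → quotient 2, remainder 1
2 ÷ 1 → quotient 2, remainder 0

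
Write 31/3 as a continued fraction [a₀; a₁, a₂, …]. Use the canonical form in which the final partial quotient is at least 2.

[10; 3]

31 ÷ 3 → quotient 10, remainder 1
3 ÷ 1 → quotient 3, remainder 0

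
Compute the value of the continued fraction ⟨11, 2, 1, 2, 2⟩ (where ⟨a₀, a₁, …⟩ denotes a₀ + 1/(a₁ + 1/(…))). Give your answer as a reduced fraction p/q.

Start with 2.
2 + 1/(2/1) = 2 + 1/2 = 5/2
1 + 1/(5/2) = 1 + 2/5 = 7/5
2 + 1/(7/5) = 2 + 5/7 = 19/7
11 + 1/(19/7) = 11 + 7/19 = 216/19

216/19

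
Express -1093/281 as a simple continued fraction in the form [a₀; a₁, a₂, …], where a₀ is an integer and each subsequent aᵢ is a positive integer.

-1093 = -4·281 + 31, so a_0 = -4
281 = 9·31 + 2, so a_1 = 9
31 = 15·2 + 1, so a_2 = 15
2 = 2·1 + 0, so a_3 = 2

[-4; 9, 15, 2]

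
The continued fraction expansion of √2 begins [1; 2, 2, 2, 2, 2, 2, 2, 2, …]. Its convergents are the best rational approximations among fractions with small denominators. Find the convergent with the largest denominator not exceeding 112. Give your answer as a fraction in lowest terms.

99/70

a_0 = 1: 1/1  (≤ bound)
a_1 = 2: 3/2  (≤ bound)
a_2 = 2: 7/5  (≤ bound)
a_3 = 2: 17/12  (≤ bound)
a_4 = 2: 41/29  (≤ bound)
a_5 = 2: 99/70  (≤ bound)
a_6 = 2: 239/169  (> 112, stop)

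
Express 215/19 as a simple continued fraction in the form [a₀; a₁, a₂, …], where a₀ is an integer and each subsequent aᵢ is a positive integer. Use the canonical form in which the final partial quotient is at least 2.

⌊215/19⌋ = 11, remainder 6
⌊19/6⌋ = 3, remainder 1
⌊6/1⌋ = 6, remainder 0

[11; 3, 6]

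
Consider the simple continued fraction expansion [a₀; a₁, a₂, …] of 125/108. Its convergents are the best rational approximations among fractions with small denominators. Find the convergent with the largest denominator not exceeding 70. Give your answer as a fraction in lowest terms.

22/19

List convergents until the denominator exceeds the bound:
a_0 = 1: 1/1  (≤ bound)
a_1 = 6: 7/6  (≤ bound)
a_2 = 2: 15/13  (≤ bound)
a_3 = 1: 22/19  (≤ bound)
a_4 = 5: 125/108  (> 70, stop)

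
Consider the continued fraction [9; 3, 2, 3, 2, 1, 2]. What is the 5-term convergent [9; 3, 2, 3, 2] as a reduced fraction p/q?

511/55

a_0 = 9: 9/1
a_1 = 3: 28/3
a_2 = 2: 65/7
a_3 = 3: 223/24
a_4 = 2: 511/55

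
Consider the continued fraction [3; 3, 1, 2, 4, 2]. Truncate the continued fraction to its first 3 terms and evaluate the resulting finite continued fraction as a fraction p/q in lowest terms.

13/4

Build up convergents one term at a time:
a_0 = 3: 3/1
a_1 = 3: 10/3
a_2 = 1: 13/4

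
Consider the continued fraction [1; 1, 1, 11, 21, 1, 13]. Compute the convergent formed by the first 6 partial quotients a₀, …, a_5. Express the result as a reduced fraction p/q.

Start with 1.
21 + 1/(1/1) = 21 + 1/1 = 22/1
11 + 1/(22/1) = 11 + 1/22 = 243/22
1 + 1/(243/22) = 1 + 22/243 = 265/243
1 + 1/(265/243) = 1 + 243/265 = 508/265
1 + 1/(508/265) = 1 + 265/508 = 773/508

773/508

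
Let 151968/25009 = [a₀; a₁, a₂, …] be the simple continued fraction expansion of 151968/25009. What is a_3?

14

Apply division with remainder until the remainder is 0:
151968 = 6·25009 + 1914, so a_0 = 6
25009 = 13·1914 + 127, so a_1 = 13
1914 = 15·127 + 9, so a_2 = 15
127 = 14·9 + 1, so a_3 = 14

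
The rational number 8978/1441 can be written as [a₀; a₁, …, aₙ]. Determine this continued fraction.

[6; 4, 2, 1, 15, 7]

⌊8978/1441⌋ = 6, remainder 332
⌊1441/332⌋ = 4, remainder 113
⌊332/113⌋ = 2, remainder 106
⌊113/106⌋ = 1, remainder 7
⌊106/7⌋ = 15, remainder 1
⌊7/1⌋ = 7, remainder 0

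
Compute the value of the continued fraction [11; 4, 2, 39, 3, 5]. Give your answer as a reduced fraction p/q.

64249/5725

Start with 5.
3 + 1/(5/1) = 3 + 1/5 = 16/5
39 + 1/(16/5) = 39 + 5/16 = 629/16
2 + 1/(629/16) = 2 + 16/629 = 1274/629
4 + 1/(1274/629) = 4 + 629/1274 = 5725/1274
11 + 1/(5725/1274) = 11 + 1274/5725 = 64249/5725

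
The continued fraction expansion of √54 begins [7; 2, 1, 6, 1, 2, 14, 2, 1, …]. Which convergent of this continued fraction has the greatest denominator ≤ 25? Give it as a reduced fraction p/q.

169/23

a_0 = 7: 7/1  (≤ bound)
a_1 = 2: 15/2  (≤ bound)
a_2 = 1: 22/3  (≤ bound)
a_3 = 6: 147/20  (≤ bound)
a_4 = 1: 169/23  (≤ bound)
a_5 = 2: 485/66  (> 25, stop)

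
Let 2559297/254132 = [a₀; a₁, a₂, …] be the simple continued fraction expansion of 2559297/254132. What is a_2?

7

Run the Euclidean algorithm, recording each quotient:
2559297 = 10·254132 + 17977, so a_0 = 10
254132 = 14·17977 + 2454, so a_1 = 14
17977 = 7·2454 + 799, so a_2 = 7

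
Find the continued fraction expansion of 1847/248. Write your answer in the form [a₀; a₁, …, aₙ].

[7; 2, 4, 3, 1, 2, 2]

Repeatedly divide and take the remainder:
1847 = 7·248 + 111, so a_0 = 7
248 = 2·111 + 26, so a_1 = 2
111 = 4·26 + 7, so a_2 = 4
26 = 3·7 + 5, so a_3 = 3
7 = 1·5 + 2, so a_4 = 1
5 = 2·2 + 1, so a_5 = 2
2 = 2·1 + 0, so a_6 = 2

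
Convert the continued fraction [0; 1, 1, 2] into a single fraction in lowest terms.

Start with 2.
1 + 1/(2/1) = 1 + 1/2 = 3/2
1 + 1/(3/2) = 1 + 2/3 = 5/3
0 + 1/(5/3) = 0 + 3/5 = 3/5

3/5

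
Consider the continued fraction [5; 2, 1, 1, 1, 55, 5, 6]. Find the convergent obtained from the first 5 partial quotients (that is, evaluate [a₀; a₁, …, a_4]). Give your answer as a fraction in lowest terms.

Start with 1.
1 + 1/(1/1) = 1 + 1/1 = 2/1
1 + 1/(2/1) = 1 + 1/2 = 3/2
2 + 1/(3/2) = 2 + 2/3 = 8/3
5 + 1/(8/3) = 5 + 3/8 = 43/8

43/8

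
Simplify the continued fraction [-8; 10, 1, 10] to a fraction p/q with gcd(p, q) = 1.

-949/120

Start with 10.
1 + 1/(10/1) = 1 + 1/10 = 11/10
10 + 1/(11/10) = 10 + 10/11 = 120/11
-8 + 1/(120/11) = -8 + 11/120 = -949/120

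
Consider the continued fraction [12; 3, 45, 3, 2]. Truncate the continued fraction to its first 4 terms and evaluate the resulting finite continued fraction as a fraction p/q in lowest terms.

5068/411

Compute successive convergents:
a_0 = 12: 12/1
a_1 = 3: 37/3
a_2 = 45: 1677/136
a_3 = 3: 5068/411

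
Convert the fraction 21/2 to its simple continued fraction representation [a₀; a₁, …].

21 = 10·2 + 1, so a_0 = 10
2 = 2·1 + 0, so a_1 = 2

[10; 2]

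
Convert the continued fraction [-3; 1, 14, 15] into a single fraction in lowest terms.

-467/226

Start with 15.
14 + 1/(15/1) = 14 + 1/15 = 211/15
1 + 1/(211/15) = 1 + 15/211 = 226/211
-3 + 1/(226/211) = -3 + 211/226 = -467/226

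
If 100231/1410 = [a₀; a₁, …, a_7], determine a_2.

Run the Euclidean algorithm, recording each quotient:
⌊100231/1410⌋ = 71, remainder 121
⌊1410/121⌋ = 11, remainder 79
⌊121/79⌋ = 1, remainder 42

1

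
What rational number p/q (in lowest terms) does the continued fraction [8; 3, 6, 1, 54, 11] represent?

110623/13299

Starting at the tail and folding back:
Start with 11.
54 + 1/(11/1) = 54 + 1/11 = 595/11
1 + 1/(595/11) = 1 + 11/595 = 606/595
6 + 1/(606/595) = 6 + 595/606 = 4231/606
3 + 1/(4231/606) = 3 + 606/4231 = 13299/4231
8 + 1/(13299/4231) = 8 + 4231/13299 = 110623/13299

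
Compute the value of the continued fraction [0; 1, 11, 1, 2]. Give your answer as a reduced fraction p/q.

35/38

a_0 = 0: 0/1
a_1 = 1: 1/1
a_2 = 11: 11/12
a_3 = 1: 12/13
a_4 = 2: 35/38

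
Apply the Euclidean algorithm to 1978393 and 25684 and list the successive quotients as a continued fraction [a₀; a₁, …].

[77; 35, 2, 2, 1, 7, 1, 11]

Run the Euclidean algorithm, recording each quotient:
1978393 ÷ 25684 → quotient 77, remainder 725
25684 ÷ 725 → quotient 35, remainder 309
725 ÷ 309 → quotient 2, remainder 107
309 ÷ 107 → quotient 2, remainder 95
107 ÷ 95 → quotient 1, remainder 12
95 ÷ 12 → quotient 7, remainder 11
12 ÷ 11 → quotient 1, remainder 1
11 ÷ 1 → quotient 11, remainder 0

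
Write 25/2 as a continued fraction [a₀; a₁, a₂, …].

25 ÷ 2 → quotient 12, remainder 1
2 ÷ 1 → quotient 2, remainder 0

[12; 2]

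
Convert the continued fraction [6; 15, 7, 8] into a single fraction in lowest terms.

Collapse the nested fraction from the inside out:
Start with 8.
7 + 1/(8/1) = 7 + 1/8 = 57/8
15 + 1/(57/8) = 15 + 8/57 = 863/57
6 + 1/(863/57) = 6 + 57/863 = 5235/863

5235/863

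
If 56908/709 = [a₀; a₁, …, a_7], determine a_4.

Repeatedly divide and take the remainder:
56908 = 80·709 + 188, so a_0 = 80
709 = 3·188 + 145, so a_1 = 3
188 = 1·145 + 43, so a_2 = 1
145 = 3·43 + 16, so a_3 = 3
43 = 2·16 + 11, so a_4 = 2

2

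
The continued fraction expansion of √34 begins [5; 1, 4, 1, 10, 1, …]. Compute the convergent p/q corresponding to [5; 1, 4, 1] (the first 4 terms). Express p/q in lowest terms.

a_0 = 5: 5/1
a_1 = 1: 6/1
a_2 = 4: 29/5
a_3 = 1: 35/6

35/6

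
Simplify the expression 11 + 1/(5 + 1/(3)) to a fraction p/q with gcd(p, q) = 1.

179/16

Collapse the nested fraction from the inside out:
Start with 3.
5 + 1/(3/1) = 5 + 1/3 = 16/3
11 + 1/(16/3) = 11 + 3/16 = 179/16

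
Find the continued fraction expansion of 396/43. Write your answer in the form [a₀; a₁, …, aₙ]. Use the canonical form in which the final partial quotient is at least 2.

Apply division with remainder until the remainder is 0:
396 ÷ 43 → quotient 9, remainder 9
43 ÷ 9 → quotient 4, remainder 7
9 ÷ 7 → quotient 1, remainder 2
7 ÷ 2 → quotient 3, remainder 1
2 ÷ 1 → quotient 2, remainder 0

[9; 4, 1, 3, 2]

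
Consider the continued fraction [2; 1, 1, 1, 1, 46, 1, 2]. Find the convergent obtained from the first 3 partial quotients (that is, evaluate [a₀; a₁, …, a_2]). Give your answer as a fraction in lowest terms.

a_0 = 2: 2/1
a_1 = 1: 3/1
a_2 = 1: 5/2

5/2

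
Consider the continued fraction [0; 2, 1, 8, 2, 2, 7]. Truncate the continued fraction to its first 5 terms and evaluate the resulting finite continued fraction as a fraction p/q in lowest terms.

Work from the innermost term outward:
Start with 2.
8 + 1/(2/1) = 8 + 1/2 = 17/2
1 + 1/(17/2) = 1 + 2/17 = 19/17
2 + 1/(19/17) = 2 + 17/19 = 55/19
0 + 1/(55/19) = 0 + 19/55 = 19/55

19/55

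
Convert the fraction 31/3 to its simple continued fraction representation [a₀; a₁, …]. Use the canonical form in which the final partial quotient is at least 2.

⌊31/3⌋ = 10, remainder 1
⌊3/1⌋ = 3, remainder 0

[10; 3]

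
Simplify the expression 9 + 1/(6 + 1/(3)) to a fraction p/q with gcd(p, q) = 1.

Starting at the tail and folding back:
Start with 3.
6 + 1/(3/1) = 6 + 1/3 = 19/3
9 + 1/(19/3) = 9 + 3/19 = 174/19

174/19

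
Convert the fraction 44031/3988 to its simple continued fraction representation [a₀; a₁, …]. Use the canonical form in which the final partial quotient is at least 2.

[11; 24, 2, 6, 1, 10]

Repeatedly divide and take the remainder:
44031 = 11·3988 + 163, so a_0 = 11
3988 = 24·163 + 76, so a_1 = 24
163 = 2·76 + 11, so a_2 = 2
76 = 6·11 + 10, so a_3 = 6
11 = 1·10 + 1, so a_4 = 1
10 = 10·1 + 0, so a_5 = 10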